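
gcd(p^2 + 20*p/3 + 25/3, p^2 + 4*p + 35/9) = p + 5/3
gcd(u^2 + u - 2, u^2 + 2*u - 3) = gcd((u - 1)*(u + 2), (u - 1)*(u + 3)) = u - 1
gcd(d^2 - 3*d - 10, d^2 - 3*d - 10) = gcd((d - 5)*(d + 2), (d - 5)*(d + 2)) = d^2 - 3*d - 10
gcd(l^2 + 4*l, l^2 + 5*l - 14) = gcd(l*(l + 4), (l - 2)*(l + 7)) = 1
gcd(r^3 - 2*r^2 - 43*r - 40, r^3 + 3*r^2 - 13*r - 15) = r^2 + 6*r + 5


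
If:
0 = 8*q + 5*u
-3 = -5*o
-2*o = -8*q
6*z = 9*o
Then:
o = 3/5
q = 3/20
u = -6/25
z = 9/10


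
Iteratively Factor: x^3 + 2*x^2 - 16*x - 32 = (x - 4)*(x^2 + 6*x + 8) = (x - 4)*(x + 4)*(x + 2)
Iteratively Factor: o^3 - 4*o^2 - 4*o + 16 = (o - 2)*(o^2 - 2*o - 8) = (o - 4)*(o - 2)*(o + 2)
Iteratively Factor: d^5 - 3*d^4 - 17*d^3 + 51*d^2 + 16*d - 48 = (d + 4)*(d^4 - 7*d^3 + 11*d^2 + 7*d - 12) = (d - 3)*(d + 4)*(d^3 - 4*d^2 - d + 4) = (d - 3)*(d + 1)*(d + 4)*(d^2 - 5*d + 4) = (d - 4)*(d - 3)*(d + 1)*(d + 4)*(d - 1)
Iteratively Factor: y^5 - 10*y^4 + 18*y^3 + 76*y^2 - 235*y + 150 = (y - 2)*(y^4 - 8*y^3 + 2*y^2 + 80*y - 75) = (y - 5)*(y - 2)*(y^3 - 3*y^2 - 13*y + 15) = (y - 5)*(y - 2)*(y - 1)*(y^2 - 2*y - 15) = (y - 5)*(y - 2)*(y - 1)*(y + 3)*(y - 5)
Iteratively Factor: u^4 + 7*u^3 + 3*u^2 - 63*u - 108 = (u + 3)*(u^3 + 4*u^2 - 9*u - 36) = (u + 3)*(u + 4)*(u^2 - 9) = (u - 3)*(u + 3)*(u + 4)*(u + 3)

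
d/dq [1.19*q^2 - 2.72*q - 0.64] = 2.38*q - 2.72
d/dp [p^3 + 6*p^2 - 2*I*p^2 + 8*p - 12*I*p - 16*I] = 3*p^2 + 4*p*(3 - I) + 8 - 12*I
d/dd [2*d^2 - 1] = 4*d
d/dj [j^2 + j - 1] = 2*j + 1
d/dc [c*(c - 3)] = 2*c - 3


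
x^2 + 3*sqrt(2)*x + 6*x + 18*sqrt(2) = (x + 6)*(x + 3*sqrt(2))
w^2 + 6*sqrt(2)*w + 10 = (w + sqrt(2))*(w + 5*sqrt(2))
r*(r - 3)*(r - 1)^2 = r^4 - 5*r^3 + 7*r^2 - 3*r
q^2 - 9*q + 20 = (q - 5)*(q - 4)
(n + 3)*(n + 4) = n^2 + 7*n + 12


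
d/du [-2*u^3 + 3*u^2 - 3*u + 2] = -6*u^2 + 6*u - 3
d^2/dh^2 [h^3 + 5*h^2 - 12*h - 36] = 6*h + 10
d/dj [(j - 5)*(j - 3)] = 2*j - 8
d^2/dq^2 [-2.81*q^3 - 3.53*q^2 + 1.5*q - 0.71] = -16.86*q - 7.06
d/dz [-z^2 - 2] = -2*z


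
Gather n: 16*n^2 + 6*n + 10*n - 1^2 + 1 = 16*n^2 + 16*n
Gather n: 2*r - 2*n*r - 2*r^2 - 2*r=-2*n*r - 2*r^2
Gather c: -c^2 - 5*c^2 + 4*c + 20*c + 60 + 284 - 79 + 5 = -6*c^2 + 24*c + 270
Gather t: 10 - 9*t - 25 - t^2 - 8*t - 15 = -t^2 - 17*t - 30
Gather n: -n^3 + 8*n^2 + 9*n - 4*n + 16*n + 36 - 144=-n^3 + 8*n^2 + 21*n - 108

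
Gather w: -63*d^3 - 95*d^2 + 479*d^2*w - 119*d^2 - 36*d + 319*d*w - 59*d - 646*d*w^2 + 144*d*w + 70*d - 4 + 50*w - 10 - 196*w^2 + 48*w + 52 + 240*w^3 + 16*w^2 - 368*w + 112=-63*d^3 - 214*d^2 - 25*d + 240*w^3 + w^2*(-646*d - 180) + w*(479*d^2 + 463*d - 270) + 150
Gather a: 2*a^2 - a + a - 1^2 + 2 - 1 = 2*a^2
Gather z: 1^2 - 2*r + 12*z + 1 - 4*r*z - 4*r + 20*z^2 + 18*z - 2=-6*r + 20*z^2 + z*(30 - 4*r)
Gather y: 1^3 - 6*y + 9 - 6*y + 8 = 18 - 12*y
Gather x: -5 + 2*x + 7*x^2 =7*x^2 + 2*x - 5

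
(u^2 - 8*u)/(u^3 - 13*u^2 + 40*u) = 1/(u - 5)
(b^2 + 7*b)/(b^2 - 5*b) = (b + 7)/(b - 5)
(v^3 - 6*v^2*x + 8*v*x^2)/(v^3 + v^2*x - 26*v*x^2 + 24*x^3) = v*(-v + 2*x)/(-v^2 - 5*v*x + 6*x^2)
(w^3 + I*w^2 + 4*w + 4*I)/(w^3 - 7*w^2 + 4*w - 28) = (w + I)/(w - 7)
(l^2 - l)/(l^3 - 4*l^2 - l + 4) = l/(l^2 - 3*l - 4)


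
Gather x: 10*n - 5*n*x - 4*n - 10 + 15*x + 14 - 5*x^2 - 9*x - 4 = 6*n - 5*x^2 + x*(6 - 5*n)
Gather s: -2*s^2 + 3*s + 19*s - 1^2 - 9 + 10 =-2*s^2 + 22*s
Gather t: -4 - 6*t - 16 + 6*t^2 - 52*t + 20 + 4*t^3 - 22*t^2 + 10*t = 4*t^3 - 16*t^2 - 48*t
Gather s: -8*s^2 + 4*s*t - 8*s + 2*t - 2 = -8*s^2 + s*(4*t - 8) + 2*t - 2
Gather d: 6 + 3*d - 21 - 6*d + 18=3 - 3*d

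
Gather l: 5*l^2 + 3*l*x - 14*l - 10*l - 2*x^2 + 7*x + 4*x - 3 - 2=5*l^2 + l*(3*x - 24) - 2*x^2 + 11*x - 5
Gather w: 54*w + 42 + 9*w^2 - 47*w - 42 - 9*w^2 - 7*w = 0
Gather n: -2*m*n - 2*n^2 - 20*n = -2*n^2 + n*(-2*m - 20)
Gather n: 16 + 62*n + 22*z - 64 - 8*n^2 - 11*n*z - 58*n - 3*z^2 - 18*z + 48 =-8*n^2 + n*(4 - 11*z) - 3*z^2 + 4*z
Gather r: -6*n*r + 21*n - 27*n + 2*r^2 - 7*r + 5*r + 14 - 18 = -6*n + 2*r^2 + r*(-6*n - 2) - 4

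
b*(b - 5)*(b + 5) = b^3 - 25*b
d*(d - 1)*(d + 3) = d^3 + 2*d^2 - 3*d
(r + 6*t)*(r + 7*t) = r^2 + 13*r*t + 42*t^2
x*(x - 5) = x^2 - 5*x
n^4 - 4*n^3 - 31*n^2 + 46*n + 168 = (n - 7)*(n - 3)*(n + 2)*(n + 4)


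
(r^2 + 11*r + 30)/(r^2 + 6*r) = (r + 5)/r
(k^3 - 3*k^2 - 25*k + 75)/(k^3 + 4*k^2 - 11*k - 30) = (k - 5)/(k + 2)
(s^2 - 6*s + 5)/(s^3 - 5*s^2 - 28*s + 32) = (s - 5)/(s^2 - 4*s - 32)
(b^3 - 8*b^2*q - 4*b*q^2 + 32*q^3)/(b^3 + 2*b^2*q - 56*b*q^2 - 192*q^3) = (b^2 - 4*q^2)/(b^2 + 10*b*q + 24*q^2)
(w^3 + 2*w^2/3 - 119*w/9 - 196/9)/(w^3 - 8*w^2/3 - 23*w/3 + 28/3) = (w + 7/3)/(w - 1)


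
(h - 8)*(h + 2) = h^2 - 6*h - 16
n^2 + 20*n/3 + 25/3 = (n + 5/3)*(n + 5)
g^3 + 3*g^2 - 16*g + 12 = (g - 2)*(g - 1)*(g + 6)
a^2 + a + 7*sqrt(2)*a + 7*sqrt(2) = (a + 1)*(a + 7*sqrt(2))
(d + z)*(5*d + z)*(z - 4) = 5*d^2*z - 20*d^2 + 6*d*z^2 - 24*d*z + z^3 - 4*z^2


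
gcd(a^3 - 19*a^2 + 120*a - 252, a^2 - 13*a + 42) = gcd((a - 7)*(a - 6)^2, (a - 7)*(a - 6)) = a^2 - 13*a + 42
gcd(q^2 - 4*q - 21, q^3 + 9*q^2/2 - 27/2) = q + 3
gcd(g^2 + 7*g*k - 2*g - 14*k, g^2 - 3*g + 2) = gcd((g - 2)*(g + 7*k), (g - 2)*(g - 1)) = g - 2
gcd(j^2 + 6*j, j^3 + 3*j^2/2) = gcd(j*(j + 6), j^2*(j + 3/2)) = j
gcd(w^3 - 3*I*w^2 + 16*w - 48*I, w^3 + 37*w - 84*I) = w^2 - 7*I*w - 12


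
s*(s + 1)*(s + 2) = s^3 + 3*s^2 + 2*s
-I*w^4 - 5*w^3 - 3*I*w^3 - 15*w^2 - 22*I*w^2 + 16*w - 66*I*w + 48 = (w + 3)*(w - 8*I)*(w + 2*I)*(-I*w + 1)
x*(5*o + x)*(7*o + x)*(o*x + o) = 35*o^3*x^2 + 35*o^3*x + 12*o^2*x^3 + 12*o^2*x^2 + o*x^4 + o*x^3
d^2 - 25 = (d - 5)*(d + 5)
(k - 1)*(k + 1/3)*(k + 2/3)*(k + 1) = k^4 + k^3 - 7*k^2/9 - k - 2/9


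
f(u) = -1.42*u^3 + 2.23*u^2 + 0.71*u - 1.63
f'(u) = -4.26*u^2 + 4.46*u + 0.71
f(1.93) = -2.16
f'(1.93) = -6.55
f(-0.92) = 0.71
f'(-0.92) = -7.00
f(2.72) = -11.78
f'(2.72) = -18.68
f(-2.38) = 28.46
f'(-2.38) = -34.04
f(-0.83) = 0.13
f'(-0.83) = -5.93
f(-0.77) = -0.21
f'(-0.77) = -5.25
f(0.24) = -1.35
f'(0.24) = 1.54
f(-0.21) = -1.67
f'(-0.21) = -0.41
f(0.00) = -1.63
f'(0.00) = 0.71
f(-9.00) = 1207.79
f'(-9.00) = -384.49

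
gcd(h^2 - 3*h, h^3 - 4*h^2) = h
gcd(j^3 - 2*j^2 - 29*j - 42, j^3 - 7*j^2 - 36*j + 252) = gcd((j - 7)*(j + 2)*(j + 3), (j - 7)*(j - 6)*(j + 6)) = j - 7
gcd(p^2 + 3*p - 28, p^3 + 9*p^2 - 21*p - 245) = p + 7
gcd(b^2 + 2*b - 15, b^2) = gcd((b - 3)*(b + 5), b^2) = 1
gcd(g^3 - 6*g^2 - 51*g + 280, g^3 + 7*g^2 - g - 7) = g + 7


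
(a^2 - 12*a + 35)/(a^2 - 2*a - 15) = (a - 7)/(a + 3)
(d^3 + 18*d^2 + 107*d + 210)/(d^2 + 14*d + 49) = (d^2 + 11*d + 30)/(d + 7)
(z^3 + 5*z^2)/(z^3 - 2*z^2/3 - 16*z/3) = 3*z*(z + 5)/(3*z^2 - 2*z - 16)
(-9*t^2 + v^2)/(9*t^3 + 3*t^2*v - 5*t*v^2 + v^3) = (-3*t - v)/(3*t^2 + 2*t*v - v^2)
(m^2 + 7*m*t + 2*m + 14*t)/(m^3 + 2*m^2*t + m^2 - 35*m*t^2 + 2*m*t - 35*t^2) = (-m - 2)/(-m^2 + 5*m*t - m + 5*t)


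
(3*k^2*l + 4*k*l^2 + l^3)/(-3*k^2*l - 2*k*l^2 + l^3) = (-3*k - l)/(3*k - l)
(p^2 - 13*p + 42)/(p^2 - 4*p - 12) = (p - 7)/(p + 2)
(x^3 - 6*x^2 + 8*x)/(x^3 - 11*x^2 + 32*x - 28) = x*(x - 4)/(x^2 - 9*x + 14)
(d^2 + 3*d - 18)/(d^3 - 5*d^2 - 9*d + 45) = (d + 6)/(d^2 - 2*d - 15)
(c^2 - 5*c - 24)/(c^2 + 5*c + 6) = (c - 8)/(c + 2)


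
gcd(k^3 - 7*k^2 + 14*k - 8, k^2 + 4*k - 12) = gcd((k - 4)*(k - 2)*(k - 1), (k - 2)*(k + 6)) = k - 2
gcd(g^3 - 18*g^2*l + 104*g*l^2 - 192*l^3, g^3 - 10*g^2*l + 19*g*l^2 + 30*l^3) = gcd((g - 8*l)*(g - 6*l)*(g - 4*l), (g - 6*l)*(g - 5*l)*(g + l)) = g - 6*l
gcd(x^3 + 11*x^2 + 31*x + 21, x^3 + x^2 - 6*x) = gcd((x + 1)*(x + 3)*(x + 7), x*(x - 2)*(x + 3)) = x + 3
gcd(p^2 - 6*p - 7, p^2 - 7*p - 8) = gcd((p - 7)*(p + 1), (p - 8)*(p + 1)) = p + 1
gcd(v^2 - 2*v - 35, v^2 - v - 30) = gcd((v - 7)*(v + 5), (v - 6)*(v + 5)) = v + 5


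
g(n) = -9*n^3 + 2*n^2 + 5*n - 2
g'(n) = -27*n^2 + 4*n + 5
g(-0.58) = -2.47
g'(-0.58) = -6.40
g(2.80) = -169.89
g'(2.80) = -195.48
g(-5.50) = 1528.38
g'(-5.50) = -833.75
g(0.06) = -1.69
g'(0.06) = 5.14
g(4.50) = -759.12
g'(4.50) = -523.75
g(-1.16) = 8.94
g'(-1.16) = -35.97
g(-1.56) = 29.23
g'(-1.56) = -66.95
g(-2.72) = 180.31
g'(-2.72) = -205.64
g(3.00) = -212.00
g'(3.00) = -226.00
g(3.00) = -212.00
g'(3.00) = -226.00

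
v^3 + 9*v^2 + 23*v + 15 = (v + 1)*(v + 3)*(v + 5)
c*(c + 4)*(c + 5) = c^3 + 9*c^2 + 20*c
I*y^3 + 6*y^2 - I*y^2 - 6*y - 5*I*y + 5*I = (y - 1)*(y - 5*I)*(I*y + 1)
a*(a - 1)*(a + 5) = a^3 + 4*a^2 - 5*a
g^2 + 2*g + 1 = (g + 1)^2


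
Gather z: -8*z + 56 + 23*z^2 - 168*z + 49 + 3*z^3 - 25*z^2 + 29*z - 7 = 3*z^3 - 2*z^2 - 147*z + 98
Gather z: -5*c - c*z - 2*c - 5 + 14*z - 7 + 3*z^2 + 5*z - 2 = -7*c + 3*z^2 + z*(19 - c) - 14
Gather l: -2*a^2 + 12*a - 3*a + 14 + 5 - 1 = -2*a^2 + 9*a + 18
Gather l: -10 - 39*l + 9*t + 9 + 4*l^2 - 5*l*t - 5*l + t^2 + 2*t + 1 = 4*l^2 + l*(-5*t - 44) + t^2 + 11*t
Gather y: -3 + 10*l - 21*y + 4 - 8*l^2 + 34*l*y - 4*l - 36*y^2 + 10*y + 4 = -8*l^2 + 6*l - 36*y^2 + y*(34*l - 11) + 5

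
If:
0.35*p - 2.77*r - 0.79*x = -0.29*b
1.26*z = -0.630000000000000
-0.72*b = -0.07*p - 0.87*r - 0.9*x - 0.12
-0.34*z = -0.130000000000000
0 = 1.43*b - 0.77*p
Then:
No Solution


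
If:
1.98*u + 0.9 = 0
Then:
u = -0.45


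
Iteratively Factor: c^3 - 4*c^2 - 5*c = (c + 1)*(c^2 - 5*c) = (c - 5)*(c + 1)*(c)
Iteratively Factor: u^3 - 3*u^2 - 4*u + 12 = (u - 2)*(u^2 - u - 6) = (u - 3)*(u - 2)*(u + 2)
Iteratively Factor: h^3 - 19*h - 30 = (h - 5)*(h^2 + 5*h + 6) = (h - 5)*(h + 2)*(h + 3)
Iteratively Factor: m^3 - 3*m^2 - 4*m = (m - 4)*(m^2 + m) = m*(m - 4)*(m + 1)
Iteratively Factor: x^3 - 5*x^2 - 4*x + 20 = (x + 2)*(x^2 - 7*x + 10) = (x - 2)*(x + 2)*(x - 5)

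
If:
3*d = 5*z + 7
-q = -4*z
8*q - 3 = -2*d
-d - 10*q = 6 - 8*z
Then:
No Solution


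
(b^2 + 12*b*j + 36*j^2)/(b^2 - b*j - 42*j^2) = (b + 6*j)/(b - 7*j)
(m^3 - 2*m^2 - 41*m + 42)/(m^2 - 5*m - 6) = (-m^3 + 2*m^2 + 41*m - 42)/(-m^2 + 5*m + 6)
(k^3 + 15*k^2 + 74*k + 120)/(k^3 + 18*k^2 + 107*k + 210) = (k + 4)/(k + 7)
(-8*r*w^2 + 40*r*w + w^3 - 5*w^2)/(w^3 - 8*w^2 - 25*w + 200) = w*(-8*r + w)/(w^2 - 3*w - 40)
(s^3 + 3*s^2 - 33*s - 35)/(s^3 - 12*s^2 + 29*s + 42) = (s^2 + 2*s - 35)/(s^2 - 13*s + 42)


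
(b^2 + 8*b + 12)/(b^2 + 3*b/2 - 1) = 2*(b + 6)/(2*b - 1)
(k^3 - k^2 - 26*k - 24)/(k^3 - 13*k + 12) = (k^2 - 5*k - 6)/(k^2 - 4*k + 3)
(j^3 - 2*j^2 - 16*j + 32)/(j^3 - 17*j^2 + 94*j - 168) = (j^2 + 2*j - 8)/(j^2 - 13*j + 42)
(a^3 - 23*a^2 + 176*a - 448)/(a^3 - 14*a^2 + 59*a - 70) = (a^2 - 16*a + 64)/(a^2 - 7*a + 10)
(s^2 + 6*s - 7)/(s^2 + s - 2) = (s + 7)/(s + 2)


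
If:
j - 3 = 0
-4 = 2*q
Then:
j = 3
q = -2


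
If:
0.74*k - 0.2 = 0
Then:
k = 0.27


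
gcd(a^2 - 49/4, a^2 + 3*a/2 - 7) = a + 7/2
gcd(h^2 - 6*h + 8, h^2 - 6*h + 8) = h^2 - 6*h + 8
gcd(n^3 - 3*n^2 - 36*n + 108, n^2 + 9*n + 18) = n + 6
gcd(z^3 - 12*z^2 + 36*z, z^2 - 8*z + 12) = z - 6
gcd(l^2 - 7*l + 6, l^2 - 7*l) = 1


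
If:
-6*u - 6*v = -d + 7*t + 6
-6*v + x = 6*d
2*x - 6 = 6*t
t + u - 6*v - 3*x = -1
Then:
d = 76*x/129 - 1/43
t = x/3 - 1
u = 17*x/129 + 6/43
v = 1/43 - 109*x/258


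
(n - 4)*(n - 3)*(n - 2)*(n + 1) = n^4 - 8*n^3 + 17*n^2 + 2*n - 24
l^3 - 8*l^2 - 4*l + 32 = (l - 8)*(l - 2)*(l + 2)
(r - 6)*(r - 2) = r^2 - 8*r + 12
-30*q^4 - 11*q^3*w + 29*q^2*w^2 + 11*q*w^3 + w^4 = (-q + w)*(q + w)*(5*q + w)*(6*q + w)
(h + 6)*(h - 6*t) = h^2 - 6*h*t + 6*h - 36*t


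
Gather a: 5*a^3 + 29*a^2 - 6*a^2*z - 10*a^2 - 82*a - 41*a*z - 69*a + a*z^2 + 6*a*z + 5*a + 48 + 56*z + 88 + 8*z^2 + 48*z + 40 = 5*a^3 + a^2*(19 - 6*z) + a*(z^2 - 35*z - 146) + 8*z^2 + 104*z + 176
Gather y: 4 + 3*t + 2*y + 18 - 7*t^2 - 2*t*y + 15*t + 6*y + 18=-7*t^2 + 18*t + y*(8 - 2*t) + 40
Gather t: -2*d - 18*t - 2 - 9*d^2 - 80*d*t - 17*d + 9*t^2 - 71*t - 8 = -9*d^2 - 19*d + 9*t^2 + t*(-80*d - 89) - 10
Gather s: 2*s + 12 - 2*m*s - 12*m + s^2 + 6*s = -12*m + s^2 + s*(8 - 2*m) + 12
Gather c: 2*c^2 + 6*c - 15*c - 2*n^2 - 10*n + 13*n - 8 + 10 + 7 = 2*c^2 - 9*c - 2*n^2 + 3*n + 9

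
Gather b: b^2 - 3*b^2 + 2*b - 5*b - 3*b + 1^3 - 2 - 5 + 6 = -2*b^2 - 6*b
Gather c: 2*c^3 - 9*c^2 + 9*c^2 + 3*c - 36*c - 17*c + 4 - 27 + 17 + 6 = 2*c^3 - 50*c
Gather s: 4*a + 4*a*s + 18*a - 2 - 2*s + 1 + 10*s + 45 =22*a + s*(4*a + 8) + 44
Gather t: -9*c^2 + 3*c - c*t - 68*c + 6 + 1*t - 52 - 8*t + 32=-9*c^2 - 65*c + t*(-c - 7) - 14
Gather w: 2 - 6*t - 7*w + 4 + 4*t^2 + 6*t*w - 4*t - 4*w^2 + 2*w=4*t^2 - 10*t - 4*w^2 + w*(6*t - 5) + 6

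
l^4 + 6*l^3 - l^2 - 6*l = l*(l - 1)*(l + 1)*(l + 6)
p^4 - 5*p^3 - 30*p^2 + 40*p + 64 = (p - 8)*(p - 2)*(p + 1)*(p + 4)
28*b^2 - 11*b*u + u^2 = (-7*b + u)*(-4*b + u)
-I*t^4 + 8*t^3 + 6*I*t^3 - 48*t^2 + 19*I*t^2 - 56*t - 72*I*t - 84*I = (t - 7)*(t + 2*I)*(t + 6*I)*(-I*t - I)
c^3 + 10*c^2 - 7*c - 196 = (c - 4)*(c + 7)^2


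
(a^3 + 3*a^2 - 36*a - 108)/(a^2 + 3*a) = a - 36/a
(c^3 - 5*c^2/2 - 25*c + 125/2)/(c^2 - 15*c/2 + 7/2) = (2*c^3 - 5*c^2 - 50*c + 125)/(2*c^2 - 15*c + 7)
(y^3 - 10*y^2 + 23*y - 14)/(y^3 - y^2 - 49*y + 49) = (y - 2)/(y + 7)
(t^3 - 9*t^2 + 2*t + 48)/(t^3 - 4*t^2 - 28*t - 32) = (t - 3)/(t + 2)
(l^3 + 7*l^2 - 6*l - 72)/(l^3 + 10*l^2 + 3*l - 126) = (l + 4)/(l + 7)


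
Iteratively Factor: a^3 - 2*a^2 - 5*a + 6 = (a - 1)*(a^2 - a - 6) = (a - 1)*(a + 2)*(a - 3)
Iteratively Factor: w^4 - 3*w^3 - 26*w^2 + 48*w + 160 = (w - 5)*(w^3 + 2*w^2 - 16*w - 32) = (w - 5)*(w + 4)*(w^2 - 2*w - 8) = (w - 5)*(w + 2)*(w + 4)*(w - 4)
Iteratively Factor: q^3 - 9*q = (q)*(q^2 - 9) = q*(q - 3)*(q + 3)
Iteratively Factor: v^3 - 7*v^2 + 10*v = (v - 5)*(v^2 - 2*v) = (v - 5)*(v - 2)*(v)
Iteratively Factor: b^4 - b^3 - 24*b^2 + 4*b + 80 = (b - 5)*(b^3 + 4*b^2 - 4*b - 16) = (b - 5)*(b + 2)*(b^2 + 2*b - 8) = (b - 5)*(b + 2)*(b + 4)*(b - 2)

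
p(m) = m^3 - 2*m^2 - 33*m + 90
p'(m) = 3*m^2 - 4*m - 33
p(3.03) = -0.53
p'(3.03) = -17.58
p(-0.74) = 112.92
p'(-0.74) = -28.40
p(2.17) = 19.19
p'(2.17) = -27.55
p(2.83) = 3.26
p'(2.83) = -20.29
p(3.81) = -9.46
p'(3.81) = -4.69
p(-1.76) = 136.43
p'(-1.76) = -16.67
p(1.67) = 33.97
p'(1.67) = -31.31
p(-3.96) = 127.22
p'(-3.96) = 29.88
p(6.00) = 36.00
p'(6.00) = 51.00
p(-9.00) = -504.00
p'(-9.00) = 246.00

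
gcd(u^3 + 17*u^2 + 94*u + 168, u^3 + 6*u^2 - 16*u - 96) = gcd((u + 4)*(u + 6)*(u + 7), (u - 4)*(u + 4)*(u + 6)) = u^2 + 10*u + 24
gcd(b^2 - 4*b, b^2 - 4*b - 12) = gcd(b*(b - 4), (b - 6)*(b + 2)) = 1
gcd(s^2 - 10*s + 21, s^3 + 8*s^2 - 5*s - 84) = s - 3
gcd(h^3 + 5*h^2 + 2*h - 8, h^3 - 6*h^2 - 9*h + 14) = h^2 + h - 2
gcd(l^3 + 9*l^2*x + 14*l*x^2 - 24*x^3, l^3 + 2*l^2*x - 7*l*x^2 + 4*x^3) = -l^2 - 3*l*x + 4*x^2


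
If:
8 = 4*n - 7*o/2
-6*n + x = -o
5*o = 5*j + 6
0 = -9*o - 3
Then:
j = -23/15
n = 41/24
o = -1/3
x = 127/12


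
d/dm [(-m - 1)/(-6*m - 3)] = -1/(12*m^2 + 12*m + 3)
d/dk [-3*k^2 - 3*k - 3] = -6*k - 3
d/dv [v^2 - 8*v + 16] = 2*v - 8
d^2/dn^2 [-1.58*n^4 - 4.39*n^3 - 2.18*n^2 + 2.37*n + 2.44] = -18.96*n^2 - 26.34*n - 4.36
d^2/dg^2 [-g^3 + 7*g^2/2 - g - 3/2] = 7 - 6*g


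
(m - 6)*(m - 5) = m^2 - 11*m + 30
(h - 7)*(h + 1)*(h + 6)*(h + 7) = h^4 + 7*h^3 - 43*h^2 - 343*h - 294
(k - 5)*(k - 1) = k^2 - 6*k + 5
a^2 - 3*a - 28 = (a - 7)*(a + 4)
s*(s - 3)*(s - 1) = s^3 - 4*s^2 + 3*s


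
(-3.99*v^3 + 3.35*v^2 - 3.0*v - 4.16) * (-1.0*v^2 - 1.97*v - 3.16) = 3.99*v^5 + 4.5103*v^4 + 9.0089*v^3 - 0.516*v^2 + 17.6752*v + 13.1456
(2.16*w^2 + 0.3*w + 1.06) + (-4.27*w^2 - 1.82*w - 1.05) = -2.11*w^2 - 1.52*w + 0.01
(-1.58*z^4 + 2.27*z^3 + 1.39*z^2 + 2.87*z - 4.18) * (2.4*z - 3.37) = -3.792*z^5 + 10.7726*z^4 - 4.3139*z^3 + 2.2037*z^2 - 19.7039*z + 14.0866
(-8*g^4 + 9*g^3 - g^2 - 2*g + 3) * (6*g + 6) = -48*g^5 + 6*g^4 + 48*g^3 - 18*g^2 + 6*g + 18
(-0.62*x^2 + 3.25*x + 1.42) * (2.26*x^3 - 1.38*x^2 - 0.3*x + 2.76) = -1.4012*x^5 + 8.2006*x^4 - 1.0898*x^3 - 4.6458*x^2 + 8.544*x + 3.9192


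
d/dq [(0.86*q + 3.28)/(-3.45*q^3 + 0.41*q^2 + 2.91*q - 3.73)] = (5.934*q^3 + 33.5954*q^2 - 2.6896*q - 12.7526)/(11.9025*q^6 - 2.829*q^5 - 19.9109*q^4 + 28.1232*q^3 + 5.4095*q^2 - 21.7086*q + 13.9129)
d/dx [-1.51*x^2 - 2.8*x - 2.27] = -3.02*x - 2.8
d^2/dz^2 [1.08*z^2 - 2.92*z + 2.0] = 2.16000000000000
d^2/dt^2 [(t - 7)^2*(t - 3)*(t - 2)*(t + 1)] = 20*t^3 - 216*t^2 + 636*t - 408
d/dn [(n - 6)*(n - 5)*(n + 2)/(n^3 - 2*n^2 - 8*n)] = (7*n^2 - 60*n + 120)/(n^2*(n^2 - 8*n + 16))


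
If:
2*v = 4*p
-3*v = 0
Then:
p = 0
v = 0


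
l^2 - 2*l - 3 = (l - 3)*(l + 1)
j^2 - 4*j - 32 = (j - 8)*(j + 4)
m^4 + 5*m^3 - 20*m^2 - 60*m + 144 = (m - 3)*(m - 2)*(m + 4)*(m + 6)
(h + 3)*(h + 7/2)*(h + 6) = h^3 + 25*h^2/2 + 99*h/2 + 63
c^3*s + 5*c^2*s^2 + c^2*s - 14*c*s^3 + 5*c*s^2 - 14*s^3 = (c - 2*s)*(c + 7*s)*(c*s + s)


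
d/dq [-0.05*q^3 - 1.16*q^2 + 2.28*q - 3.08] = -0.15*q^2 - 2.32*q + 2.28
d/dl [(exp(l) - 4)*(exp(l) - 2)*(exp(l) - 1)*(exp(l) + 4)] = (4*exp(3*l) - 9*exp(2*l) - 28*exp(l) + 48)*exp(l)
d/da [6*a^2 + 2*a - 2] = 12*a + 2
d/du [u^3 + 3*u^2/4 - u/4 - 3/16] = 3*u^2 + 3*u/2 - 1/4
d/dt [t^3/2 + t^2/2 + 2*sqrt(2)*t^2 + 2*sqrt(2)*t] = 3*t^2/2 + t + 4*sqrt(2)*t + 2*sqrt(2)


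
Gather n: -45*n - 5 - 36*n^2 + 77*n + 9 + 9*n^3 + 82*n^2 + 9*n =9*n^3 + 46*n^2 + 41*n + 4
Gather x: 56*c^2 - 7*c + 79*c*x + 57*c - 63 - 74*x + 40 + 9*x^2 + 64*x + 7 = 56*c^2 + 50*c + 9*x^2 + x*(79*c - 10) - 16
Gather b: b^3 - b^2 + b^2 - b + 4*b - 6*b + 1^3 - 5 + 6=b^3 - 3*b + 2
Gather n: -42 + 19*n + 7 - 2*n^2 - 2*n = -2*n^2 + 17*n - 35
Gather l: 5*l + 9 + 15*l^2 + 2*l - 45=15*l^2 + 7*l - 36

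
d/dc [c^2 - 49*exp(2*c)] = 2*c - 98*exp(2*c)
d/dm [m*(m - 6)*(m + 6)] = 3*m^2 - 36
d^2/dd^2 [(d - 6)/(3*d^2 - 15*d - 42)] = 2*((11 - 3*d)*(-d^2 + 5*d + 14) - (d - 6)*(2*d - 5)^2)/(3*(-d^2 + 5*d + 14)^3)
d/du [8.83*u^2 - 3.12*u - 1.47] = 17.66*u - 3.12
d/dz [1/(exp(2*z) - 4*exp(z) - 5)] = 2*(2 - exp(z))*exp(z)/(-exp(2*z) + 4*exp(z) + 5)^2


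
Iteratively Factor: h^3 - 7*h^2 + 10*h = (h)*(h^2 - 7*h + 10) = h*(h - 5)*(h - 2)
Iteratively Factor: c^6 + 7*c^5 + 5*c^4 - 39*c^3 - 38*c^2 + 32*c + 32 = (c + 1)*(c^5 + 6*c^4 - c^3 - 38*c^2 + 32) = (c - 1)*(c + 1)*(c^4 + 7*c^3 + 6*c^2 - 32*c - 32) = (c - 1)*(c + 1)*(c + 4)*(c^3 + 3*c^2 - 6*c - 8) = (c - 1)*(c + 1)*(c + 4)^2*(c^2 - c - 2) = (c - 2)*(c - 1)*(c + 1)*(c + 4)^2*(c + 1)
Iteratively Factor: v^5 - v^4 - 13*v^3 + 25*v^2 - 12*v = (v + 4)*(v^4 - 5*v^3 + 7*v^2 - 3*v) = v*(v + 4)*(v^3 - 5*v^2 + 7*v - 3) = v*(v - 3)*(v + 4)*(v^2 - 2*v + 1) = v*(v - 3)*(v - 1)*(v + 4)*(v - 1)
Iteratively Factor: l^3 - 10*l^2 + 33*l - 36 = (l - 3)*(l^2 - 7*l + 12) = (l - 3)^2*(l - 4)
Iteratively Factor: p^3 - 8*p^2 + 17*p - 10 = (p - 1)*(p^2 - 7*p + 10) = (p - 5)*(p - 1)*(p - 2)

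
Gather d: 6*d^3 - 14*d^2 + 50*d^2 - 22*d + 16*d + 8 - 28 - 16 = 6*d^3 + 36*d^2 - 6*d - 36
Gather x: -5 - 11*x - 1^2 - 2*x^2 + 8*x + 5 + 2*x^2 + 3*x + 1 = 0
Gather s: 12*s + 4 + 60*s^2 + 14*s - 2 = 60*s^2 + 26*s + 2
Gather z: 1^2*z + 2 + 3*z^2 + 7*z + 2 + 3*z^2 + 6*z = 6*z^2 + 14*z + 4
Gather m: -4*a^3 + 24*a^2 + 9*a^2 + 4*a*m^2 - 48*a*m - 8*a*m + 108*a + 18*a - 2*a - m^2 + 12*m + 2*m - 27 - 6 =-4*a^3 + 33*a^2 + 124*a + m^2*(4*a - 1) + m*(14 - 56*a) - 33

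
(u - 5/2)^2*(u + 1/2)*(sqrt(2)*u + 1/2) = sqrt(2)*u^4 - 9*sqrt(2)*u^3/2 + u^3/2 - 9*u^2/4 + 15*sqrt(2)*u^2/4 + 15*u/8 + 25*sqrt(2)*u/8 + 25/16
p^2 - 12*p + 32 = (p - 8)*(p - 4)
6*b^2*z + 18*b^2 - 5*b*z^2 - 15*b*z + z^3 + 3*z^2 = (-3*b + z)*(-2*b + z)*(z + 3)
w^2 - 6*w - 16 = (w - 8)*(w + 2)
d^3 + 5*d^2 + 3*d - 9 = (d - 1)*(d + 3)^2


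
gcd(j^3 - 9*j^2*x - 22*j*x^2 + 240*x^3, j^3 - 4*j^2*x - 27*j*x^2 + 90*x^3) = -j^2 + j*x + 30*x^2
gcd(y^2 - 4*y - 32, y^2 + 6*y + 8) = y + 4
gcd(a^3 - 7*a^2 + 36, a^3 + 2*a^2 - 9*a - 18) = a^2 - a - 6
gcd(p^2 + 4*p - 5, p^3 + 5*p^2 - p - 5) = p^2 + 4*p - 5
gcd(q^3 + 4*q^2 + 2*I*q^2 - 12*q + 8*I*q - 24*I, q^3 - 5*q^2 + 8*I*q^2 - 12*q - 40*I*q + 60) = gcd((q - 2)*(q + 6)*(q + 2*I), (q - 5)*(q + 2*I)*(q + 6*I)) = q + 2*I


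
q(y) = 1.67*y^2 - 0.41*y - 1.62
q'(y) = 3.34*y - 0.41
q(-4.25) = 30.29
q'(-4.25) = -14.60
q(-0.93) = 0.21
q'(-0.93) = -3.52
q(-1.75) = 4.21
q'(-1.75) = -6.26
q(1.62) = 2.10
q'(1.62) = 5.00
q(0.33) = -1.57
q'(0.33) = 0.69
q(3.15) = 13.66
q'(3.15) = 10.11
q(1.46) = 1.34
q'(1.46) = 4.47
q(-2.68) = 11.47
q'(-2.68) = -9.36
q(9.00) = 129.96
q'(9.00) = 29.65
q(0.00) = -1.62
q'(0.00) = -0.41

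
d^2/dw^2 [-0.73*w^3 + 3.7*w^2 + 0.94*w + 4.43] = 7.4 - 4.38*w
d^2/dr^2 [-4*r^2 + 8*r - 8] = -8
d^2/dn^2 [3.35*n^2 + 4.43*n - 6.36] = 6.70000000000000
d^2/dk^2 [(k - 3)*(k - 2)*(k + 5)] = 6*k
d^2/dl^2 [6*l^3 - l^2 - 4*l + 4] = 36*l - 2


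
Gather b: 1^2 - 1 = 0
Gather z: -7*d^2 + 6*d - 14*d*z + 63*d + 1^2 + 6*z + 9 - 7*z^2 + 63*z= -7*d^2 + 69*d - 7*z^2 + z*(69 - 14*d) + 10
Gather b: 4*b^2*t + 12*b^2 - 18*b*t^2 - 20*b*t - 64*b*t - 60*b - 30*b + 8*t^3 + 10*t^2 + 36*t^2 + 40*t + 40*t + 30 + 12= b^2*(4*t + 12) + b*(-18*t^2 - 84*t - 90) + 8*t^3 + 46*t^2 + 80*t + 42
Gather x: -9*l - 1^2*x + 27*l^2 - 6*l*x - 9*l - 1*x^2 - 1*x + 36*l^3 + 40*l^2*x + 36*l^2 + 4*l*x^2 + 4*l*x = 36*l^3 + 63*l^2 - 18*l + x^2*(4*l - 1) + x*(40*l^2 - 2*l - 2)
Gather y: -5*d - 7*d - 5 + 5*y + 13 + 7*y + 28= -12*d + 12*y + 36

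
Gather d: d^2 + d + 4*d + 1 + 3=d^2 + 5*d + 4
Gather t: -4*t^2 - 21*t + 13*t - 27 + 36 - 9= -4*t^2 - 8*t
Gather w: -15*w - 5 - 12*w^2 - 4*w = -12*w^2 - 19*w - 5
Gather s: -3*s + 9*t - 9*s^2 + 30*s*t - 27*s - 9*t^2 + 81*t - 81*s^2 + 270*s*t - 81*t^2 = -90*s^2 + s*(300*t - 30) - 90*t^2 + 90*t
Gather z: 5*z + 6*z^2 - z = 6*z^2 + 4*z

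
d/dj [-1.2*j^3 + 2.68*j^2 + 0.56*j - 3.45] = -3.6*j^2 + 5.36*j + 0.56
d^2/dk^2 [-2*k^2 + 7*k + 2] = -4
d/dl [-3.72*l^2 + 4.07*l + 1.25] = 4.07 - 7.44*l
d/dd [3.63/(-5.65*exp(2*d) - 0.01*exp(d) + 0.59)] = (41.019*exp(d) + 0.0363)*exp(d)/(5.65*exp(2*d) + 0.01*exp(d) - 0.59)^2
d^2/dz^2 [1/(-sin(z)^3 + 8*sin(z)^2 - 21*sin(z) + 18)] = (9*sin(z)^4 - 34*sin(z)^3 + sin(z)^2 + 98*sin(z) - 66)/((sin(z) - 3)^4*(sin(z) - 2)^3)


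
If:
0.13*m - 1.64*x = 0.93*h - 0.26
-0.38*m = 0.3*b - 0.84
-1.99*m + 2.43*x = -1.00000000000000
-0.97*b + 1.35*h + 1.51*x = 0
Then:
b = -0.76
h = -2.66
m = 2.81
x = 1.89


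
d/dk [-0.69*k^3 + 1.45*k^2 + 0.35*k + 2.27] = -2.07*k^2 + 2.9*k + 0.35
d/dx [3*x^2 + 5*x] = 6*x + 5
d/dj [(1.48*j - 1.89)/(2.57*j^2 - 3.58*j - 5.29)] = (-3.8036*j^2 + 9.7146*j - 14.5954)/(6.6049*j^4 - 18.4012*j^3 - 14.3742*j^2 + 37.8764*j + 27.9841)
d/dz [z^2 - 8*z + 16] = 2*z - 8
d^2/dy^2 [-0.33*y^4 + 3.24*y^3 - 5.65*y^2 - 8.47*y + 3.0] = -3.96*y^2 + 19.44*y - 11.3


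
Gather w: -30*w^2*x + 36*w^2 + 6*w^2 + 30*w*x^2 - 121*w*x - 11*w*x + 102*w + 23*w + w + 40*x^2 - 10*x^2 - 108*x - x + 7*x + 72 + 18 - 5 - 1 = w^2*(42 - 30*x) + w*(30*x^2 - 132*x + 126) + 30*x^2 - 102*x + 84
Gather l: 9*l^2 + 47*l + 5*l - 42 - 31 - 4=9*l^2 + 52*l - 77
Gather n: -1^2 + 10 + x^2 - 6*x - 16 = x^2 - 6*x - 7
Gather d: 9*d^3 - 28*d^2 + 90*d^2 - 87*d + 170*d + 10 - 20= 9*d^3 + 62*d^2 + 83*d - 10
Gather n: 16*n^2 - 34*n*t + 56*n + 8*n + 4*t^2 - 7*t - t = 16*n^2 + n*(64 - 34*t) + 4*t^2 - 8*t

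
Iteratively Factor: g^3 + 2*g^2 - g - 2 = (g + 2)*(g^2 - 1) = (g - 1)*(g + 2)*(g + 1)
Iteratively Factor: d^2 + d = (d)*(d + 1)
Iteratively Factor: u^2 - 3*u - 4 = (u - 4)*(u + 1)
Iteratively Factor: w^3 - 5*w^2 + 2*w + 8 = (w + 1)*(w^2 - 6*w + 8) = (w - 4)*(w + 1)*(w - 2)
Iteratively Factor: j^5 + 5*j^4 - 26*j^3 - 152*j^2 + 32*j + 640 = (j - 2)*(j^4 + 7*j^3 - 12*j^2 - 176*j - 320) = (j - 2)*(j + 4)*(j^3 + 3*j^2 - 24*j - 80) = (j - 5)*(j - 2)*(j + 4)*(j^2 + 8*j + 16) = (j - 5)*(j - 2)*(j + 4)^2*(j + 4)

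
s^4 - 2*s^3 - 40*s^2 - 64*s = s*(s - 8)*(s + 2)*(s + 4)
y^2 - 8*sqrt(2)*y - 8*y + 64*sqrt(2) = (y - 8)*(y - 8*sqrt(2))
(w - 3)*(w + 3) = w^2 - 9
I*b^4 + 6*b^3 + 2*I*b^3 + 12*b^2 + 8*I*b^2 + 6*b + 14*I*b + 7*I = (b + 1)*(b - 7*I)*(b + I)*(I*b + I)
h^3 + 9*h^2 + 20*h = h*(h + 4)*(h + 5)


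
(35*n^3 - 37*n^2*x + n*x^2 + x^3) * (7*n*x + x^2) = 245*n^4*x - 224*n^3*x^2 - 30*n^2*x^3 + 8*n*x^4 + x^5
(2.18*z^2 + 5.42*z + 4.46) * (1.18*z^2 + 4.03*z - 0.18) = 2.5724*z^4 + 15.181*z^3 + 26.713*z^2 + 16.9982*z - 0.8028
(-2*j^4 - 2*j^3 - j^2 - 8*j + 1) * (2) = -4*j^4 - 4*j^3 - 2*j^2 - 16*j + 2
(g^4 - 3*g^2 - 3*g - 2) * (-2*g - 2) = -2*g^5 - 2*g^4 + 6*g^3 + 12*g^2 + 10*g + 4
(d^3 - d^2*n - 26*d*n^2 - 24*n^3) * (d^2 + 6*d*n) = d^5 + 5*d^4*n - 32*d^3*n^2 - 180*d^2*n^3 - 144*d*n^4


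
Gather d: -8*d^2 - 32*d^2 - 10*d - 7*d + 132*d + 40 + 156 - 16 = -40*d^2 + 115*d + 180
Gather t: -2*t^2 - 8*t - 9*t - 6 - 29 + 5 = -2*t^2 - 17*t - 30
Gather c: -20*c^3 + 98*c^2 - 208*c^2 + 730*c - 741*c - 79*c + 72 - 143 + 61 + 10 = -20*c^3 - 110*c^2 - 90*c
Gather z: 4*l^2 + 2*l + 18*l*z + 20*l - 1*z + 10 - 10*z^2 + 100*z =4*l^2 + 22*l - 10*z^2 + z*(18*l + 99) + 10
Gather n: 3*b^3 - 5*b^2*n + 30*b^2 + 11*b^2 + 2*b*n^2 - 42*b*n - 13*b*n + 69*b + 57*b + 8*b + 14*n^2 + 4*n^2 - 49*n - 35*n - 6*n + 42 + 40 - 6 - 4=3*b^3 + 41*b^2 + 134*b + n^2*(2*b + 18) + n*(-5*b^2 - 55*b - 90) + 72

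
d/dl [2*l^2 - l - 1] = 4*l - 1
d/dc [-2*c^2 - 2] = -4*c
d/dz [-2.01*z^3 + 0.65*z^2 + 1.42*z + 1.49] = -6.03*z^2 + 1.3*z + 1.42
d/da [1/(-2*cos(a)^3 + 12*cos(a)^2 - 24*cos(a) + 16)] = -3*sin(a)/(2*(cos(a) - 2)^4)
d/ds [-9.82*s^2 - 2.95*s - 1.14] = -19.64*s - 2.95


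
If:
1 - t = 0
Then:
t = 1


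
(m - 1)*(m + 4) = m^2 + 3*m - 4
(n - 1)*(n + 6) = n^2 + 5*n - 6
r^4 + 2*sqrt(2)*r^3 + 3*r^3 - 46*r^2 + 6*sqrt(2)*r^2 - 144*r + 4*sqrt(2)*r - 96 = (r + 1)*(r + 2)*(r - 4*sqrt(2))*(r + 6*sqrt(2))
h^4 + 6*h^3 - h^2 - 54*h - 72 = (h - 3)*(h + 2)*(h + 3)*(h + 4)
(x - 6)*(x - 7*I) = x^2 - 6*x - 7*I*x + 42*I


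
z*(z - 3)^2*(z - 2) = z^4 - 8*z^3 + 21*z^2 - 18*z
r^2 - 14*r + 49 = (r - 7)^2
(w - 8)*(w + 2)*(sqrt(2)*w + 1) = sqrt(2)*w^3 - 6*sqrt(2)*w^2 + w^2 - 16*sqrt(2)*w - 6*w - 16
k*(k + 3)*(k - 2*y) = k^3 - 2*k^2*y + 3*k^2 - 6*k*y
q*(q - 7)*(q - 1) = q^3 - 8*q^2 + 7*q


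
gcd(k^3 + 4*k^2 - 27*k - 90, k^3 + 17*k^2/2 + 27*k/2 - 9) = k^2 + 9*k + 18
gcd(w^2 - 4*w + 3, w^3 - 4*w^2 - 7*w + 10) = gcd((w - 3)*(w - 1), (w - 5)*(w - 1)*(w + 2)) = w - 1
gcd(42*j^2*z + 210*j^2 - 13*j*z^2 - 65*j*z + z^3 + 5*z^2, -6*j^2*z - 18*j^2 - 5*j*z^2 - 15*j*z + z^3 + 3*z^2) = -6*j + z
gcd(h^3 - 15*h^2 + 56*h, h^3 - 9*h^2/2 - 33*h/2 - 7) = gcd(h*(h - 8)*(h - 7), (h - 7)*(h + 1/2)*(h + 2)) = h - 7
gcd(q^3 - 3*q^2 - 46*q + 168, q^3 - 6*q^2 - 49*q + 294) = q^2 + q - 42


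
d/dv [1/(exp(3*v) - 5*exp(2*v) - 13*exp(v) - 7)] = (-3*exp(2*v) + 10*exp(v) + 13)*exp(v)/(-exp(3*v) + 5*exp(2*v) + 13*exp(v) + 7)^2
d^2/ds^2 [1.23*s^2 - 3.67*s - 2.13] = 2.46000000000000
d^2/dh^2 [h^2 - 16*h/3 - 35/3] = 2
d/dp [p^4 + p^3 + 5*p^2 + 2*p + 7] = 4*p^3 + 3*p^2 + 10*p + 2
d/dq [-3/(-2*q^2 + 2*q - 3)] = 6*(1 - 2*q)/(2*q^2 - 2*q + 3)^2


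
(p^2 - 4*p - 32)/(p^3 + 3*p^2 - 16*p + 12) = (p^2 - 4*p - 32)/(p^3 + 3*p^2 - 16*p + 12)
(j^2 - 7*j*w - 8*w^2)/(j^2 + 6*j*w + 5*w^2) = (j - 8*w)/(j + 5*w)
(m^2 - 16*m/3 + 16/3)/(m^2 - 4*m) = (m - 4/3)/m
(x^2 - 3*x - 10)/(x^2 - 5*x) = (x + 2)/x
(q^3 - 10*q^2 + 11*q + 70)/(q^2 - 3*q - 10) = q - 7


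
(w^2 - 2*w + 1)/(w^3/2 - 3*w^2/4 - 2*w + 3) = 4*(w^2 - 2*w + 1)/(2*w^3 - 3*w^2 - 8*w + 12)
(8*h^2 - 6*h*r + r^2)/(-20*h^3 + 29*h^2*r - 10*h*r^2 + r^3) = (-2*h + r)/(5*h^2 - 6*h*r + r^2)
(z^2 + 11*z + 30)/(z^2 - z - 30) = (z + 6)/(z - 6)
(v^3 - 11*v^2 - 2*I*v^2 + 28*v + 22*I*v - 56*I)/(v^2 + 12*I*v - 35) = (v^3 + v^2*(-11 - 2*I) + v*(28 + 22*I) - 56*I)/(v^2 + 12*I*v - 35)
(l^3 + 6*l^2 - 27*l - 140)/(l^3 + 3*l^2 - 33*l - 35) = (l + 4)/(l + 1)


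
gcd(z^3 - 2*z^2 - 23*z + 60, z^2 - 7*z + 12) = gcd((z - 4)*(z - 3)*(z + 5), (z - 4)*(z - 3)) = z^2 - 7*z + 12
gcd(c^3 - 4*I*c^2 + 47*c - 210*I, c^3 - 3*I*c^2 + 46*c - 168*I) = c^2 + I*c + 42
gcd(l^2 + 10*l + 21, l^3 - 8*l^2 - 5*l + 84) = l + 3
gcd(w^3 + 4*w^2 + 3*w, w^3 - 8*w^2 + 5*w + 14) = w + 1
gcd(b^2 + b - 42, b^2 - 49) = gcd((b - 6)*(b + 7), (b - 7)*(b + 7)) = b + 7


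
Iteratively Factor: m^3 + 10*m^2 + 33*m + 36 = (m + 4)*(m^2 + 6*m + 9) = (m + 3)*(m + 4)*(m + 3)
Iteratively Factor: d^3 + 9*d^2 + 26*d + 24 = (d + 3)*(d^2 + 6*d + 8) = (d + 3)*(d + 4)*(d + 2)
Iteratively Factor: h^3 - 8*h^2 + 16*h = (h - 4)*(h^2 - 4*h) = (h - 4)^2*(h)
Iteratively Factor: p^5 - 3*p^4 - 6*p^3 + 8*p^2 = (p - 1)*(p^4 - 2*p^3 - 8*p^2) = (p - 4)*(p - 1)*(p^3 + 2*p^2) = (p - 4)*(p - 1)*(p + 2)*(p^2) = p*(p - 4)*(p - 1)*(p + 2)*(p)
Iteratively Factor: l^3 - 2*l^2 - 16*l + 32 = (l + 4)*(l^2 - 6*l + 8) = (l - 2)*(l + 4)*(l - 4)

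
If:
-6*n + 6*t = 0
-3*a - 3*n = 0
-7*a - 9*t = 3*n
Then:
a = 0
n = 0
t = 0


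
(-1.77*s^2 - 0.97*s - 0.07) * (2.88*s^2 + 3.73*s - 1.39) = -5.0976*s^4 - 9.3957*s^3 - 1.3594*s^2 + 1.0872*s + 0.0973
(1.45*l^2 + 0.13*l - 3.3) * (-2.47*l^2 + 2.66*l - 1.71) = -3.5815*l^4 + 3.5359*l^3 + 6.0173*l^2 - 9.0003*l + 5.643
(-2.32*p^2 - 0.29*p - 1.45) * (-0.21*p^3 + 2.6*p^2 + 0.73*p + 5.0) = 0.4872*p^5 - 5.9711*p^4 - 2.1431*p^3 - 15.5817*p^2 - 2.5085*p - 7.25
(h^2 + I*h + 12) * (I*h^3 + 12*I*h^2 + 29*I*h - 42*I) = I*h^5 - h^4 + 12*I*h^4 - 12*h^3 + 41*I*h^3 - 29*h^2 + 102*I*h^2 + 42*h + 348*I*h - 504*I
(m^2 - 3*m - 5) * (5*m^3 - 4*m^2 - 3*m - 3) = 5*m^5 - 19*m^4 - 16*m^3 + 26*m^2 + 24*m + 15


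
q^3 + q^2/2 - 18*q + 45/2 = (q - 3)*(q - 3/2)*(q + 5)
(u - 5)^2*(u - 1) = u^3 - 11*u^2 + 35*u - 25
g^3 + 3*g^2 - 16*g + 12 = (g - 2)*(g - 1)*(g + 6)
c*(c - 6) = c^2 - 6*c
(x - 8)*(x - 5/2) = x^2 - 21*x/2 + 20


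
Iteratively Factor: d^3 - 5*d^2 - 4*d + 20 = (d - 2)*(d^2 - 3*d - 10) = (d - 5)*(d - 2)*(d + 2)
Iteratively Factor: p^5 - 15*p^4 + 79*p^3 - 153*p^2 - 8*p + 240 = (p + 1)*(p^4 - 16*p^3 + 95*p^2 - 248*p + 240) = (p - 3)*(p + 1)*(p^3 - 13*p^2 + 56*p - 80) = (p - 5)*(p - 3)*(p + 1)*(p^2 - 8*p + 16) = (p - 5)*(p - 4)*(p - 3)*(p + 1)*(p - 4)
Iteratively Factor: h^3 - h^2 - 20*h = (h + 4)*(h^2 - 5*h) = h*(h + 4)*(h - 5)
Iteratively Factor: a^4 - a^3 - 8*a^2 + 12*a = (a)*(a^3 - a^2 - 8*a + 12) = a*(a - 2)*(a^2 + a - 6) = a*(a - 2)*(a + 3)*(a - 2)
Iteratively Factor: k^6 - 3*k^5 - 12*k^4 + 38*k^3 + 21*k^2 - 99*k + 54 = (k - 3)*(k^5 - 12*k^3 + 2*k^2 + 27*k - 18) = (k - 3)*(k - 1)*(k^4 + k^3 - 11*k^2 - 9*k + 18) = (k - 3)*(k - 1)^2*(k^3 + 2*k^2 - 9*k - 18) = (k - 3)^2*(k - 1)^2*(k^2 + 5*k + 6) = (k - 3)^2*(k - 1)^2*(k + 3)*(k + 2)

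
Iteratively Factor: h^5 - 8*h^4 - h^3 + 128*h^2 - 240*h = (h)*(h^4 - 8*h^3 - h^2 + 128*h - 240) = h*(h - 4)*(h^3 - 4*h^2 - 17*h + 60) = h*(h - 4)*(h + 4)*(h^2 - 8*h + 15) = h*(h - 5)*(h - 4)*(h + 4)*(h - 3)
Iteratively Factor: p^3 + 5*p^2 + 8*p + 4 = (p + 2)*(p^2 + 3*p + 2) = (p + 2)^2*(p + 1)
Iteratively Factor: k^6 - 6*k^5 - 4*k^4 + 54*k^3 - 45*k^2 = (k - 5)*(k^5 - k^4 - 9*k^3 + 9*k^2) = k*(k - 5)*(k^4 - k^3 - 9*k^2 + 9*k) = k*(k - 5)*(k + 3)*(k^3 - 4*k^2 + 3*k) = k*(k - 5)*(k - 3)*(k + 3)*(k^2 - k) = k^2*(k - 5)*(k - 3)*(k + 3)*(k - 1)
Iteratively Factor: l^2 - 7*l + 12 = (l - 4)*(l - 3)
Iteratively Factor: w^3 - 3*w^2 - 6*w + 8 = (w - 4)*(w^2 + w - 2) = (w - 4)*(w + 2)*(w - 1)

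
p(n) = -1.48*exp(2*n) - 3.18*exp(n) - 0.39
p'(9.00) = -194379276.45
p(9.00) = -97202522.52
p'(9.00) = -194379276.45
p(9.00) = -97202522.52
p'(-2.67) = -0.23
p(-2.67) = -0.62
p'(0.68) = -17.81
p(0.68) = -12.43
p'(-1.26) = -1.14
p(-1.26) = -1.41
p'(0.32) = -9.99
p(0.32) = -7.58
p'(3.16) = -1719.45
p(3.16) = -897.59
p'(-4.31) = -0.04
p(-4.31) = -0.43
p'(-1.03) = -1.51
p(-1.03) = -1.71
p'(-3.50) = -0.10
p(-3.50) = -0.49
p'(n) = -2.96*exp(2*n) - 3.18*exp(n)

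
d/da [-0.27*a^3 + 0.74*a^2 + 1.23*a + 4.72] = -0.81*a^2 + 1.48*a + 1.23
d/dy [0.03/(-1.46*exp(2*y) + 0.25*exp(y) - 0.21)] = (0.0876*exp(y) - 0.0075)*exp(y)/(1.46*exp(2*y) - 0.25*exp(y) + 0.21)^2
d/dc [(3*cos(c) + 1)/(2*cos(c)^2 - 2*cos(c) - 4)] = (-3*sin(c)^2 + 2*cos(c) + 8)*sin(c)/(2*(sin(c)^2 + cos(c) + 1)^2)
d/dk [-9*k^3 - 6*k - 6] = -27*k^2 - 6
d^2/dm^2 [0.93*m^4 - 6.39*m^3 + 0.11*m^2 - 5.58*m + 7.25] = 11.16*m^2 - 38.34*m + 0.22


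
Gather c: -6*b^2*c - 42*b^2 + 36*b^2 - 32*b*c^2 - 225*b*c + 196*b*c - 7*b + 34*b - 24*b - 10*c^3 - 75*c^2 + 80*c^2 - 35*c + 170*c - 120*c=-6*b^2 + 3*b - 10*c^3 + c^2*(5 - 32*b) + c*(-6*b^2 - 29*b + 15)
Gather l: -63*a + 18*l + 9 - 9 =-63*a + 18*l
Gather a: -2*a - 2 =-2*a - 2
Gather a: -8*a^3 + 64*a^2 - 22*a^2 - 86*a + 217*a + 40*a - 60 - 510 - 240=-8*a^3 + 42*a^2 + 171*a - 810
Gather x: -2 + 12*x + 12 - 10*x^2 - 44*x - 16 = -10*x^2 - 32*x - 6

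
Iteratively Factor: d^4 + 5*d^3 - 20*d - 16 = (d + 1)*(d^3 + 4*d^2 - 4*d - 16) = (d - 2)*(d + 1)*(d^2 + 6*d + 8) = (d - 2)*(d + 1)*(d + 4)*(d + 2)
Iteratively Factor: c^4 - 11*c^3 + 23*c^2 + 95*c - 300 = (c + 3)*(c^3 - 14*c^2 + 65*c - 100) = (c - 5)*(c + 3)*(c^2 - 9*c + 20) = (c - 5)^2*(c + 3)*(c - 4)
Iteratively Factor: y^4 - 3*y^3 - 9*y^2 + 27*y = (y - 3)*(y^3 - 9*y) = y*(y - 3)*(y^2 - 9) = y*(y - 3)^2*(y + 3)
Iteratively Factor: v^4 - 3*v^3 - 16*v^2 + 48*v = (v)*(v^3 - 3*v^2 - 16*v + 48) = v*(v - 3)*(v^2 - 16) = v*(v - 4)*(v - 3)*(v + 4)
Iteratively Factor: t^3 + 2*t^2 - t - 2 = (t - 1)*(t^2 + 3*t + 2) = (t - 1)*(t + 1)*(t + 2)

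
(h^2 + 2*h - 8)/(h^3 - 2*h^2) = (h + 4)/h^2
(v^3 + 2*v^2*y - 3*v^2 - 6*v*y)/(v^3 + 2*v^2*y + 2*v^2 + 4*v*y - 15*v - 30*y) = v/(v + 5)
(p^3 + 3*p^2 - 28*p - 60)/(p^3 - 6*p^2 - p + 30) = (p + 6)/(p - 3)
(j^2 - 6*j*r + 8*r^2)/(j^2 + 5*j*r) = (j^2 - 6*j*r + 8*r^2)/(j*(j + 5*r))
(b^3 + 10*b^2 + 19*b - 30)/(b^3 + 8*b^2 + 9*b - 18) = (b + 5)/(b + 3)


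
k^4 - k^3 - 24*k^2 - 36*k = k*(k - 6)*(k + 2)*(k + 3)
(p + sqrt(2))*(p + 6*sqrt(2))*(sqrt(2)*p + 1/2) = sqrt(2)*p^3 + 29*p^2/2 + 31*sqrt(2)*p/2 + 6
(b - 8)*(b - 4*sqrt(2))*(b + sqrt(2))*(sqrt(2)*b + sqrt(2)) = sqrt(2)*b^4 - 7*sqrt(2)*b^3 - 6*b^3 - 16*sqrt(2)*b^2 + 42*b^2 + 48*b + 56*sqrt(2)*b + 64*sqrt(2)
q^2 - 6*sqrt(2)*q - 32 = (q - 8*sqrt(2))*(q + 2*sqrt(2))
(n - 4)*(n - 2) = n^2 - 6*n + 8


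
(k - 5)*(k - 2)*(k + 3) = k^3 - 4*k^2 - 11*k + 30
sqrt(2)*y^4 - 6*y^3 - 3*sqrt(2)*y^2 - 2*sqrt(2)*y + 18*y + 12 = (y - 2)*(y + 1)*(y - 3*sqrt(2))*(sqrt(2)*y + sqrt(2))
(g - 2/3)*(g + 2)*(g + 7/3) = g^3 + 11*g^2/3 + 16*g/9 - 28/9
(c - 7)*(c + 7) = c^2 - 49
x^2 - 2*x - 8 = (x - 4)*(x + 2)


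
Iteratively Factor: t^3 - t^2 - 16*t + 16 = (t - 1)*(t^2 - 16) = (t - 4)*(t - 1)*(t + 4)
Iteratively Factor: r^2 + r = (r)*(r + 1)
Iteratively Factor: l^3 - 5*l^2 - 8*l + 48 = (l + 3)*(l^2 - 8*l + 16) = (l - 4)*(l + 3)*(l - 4)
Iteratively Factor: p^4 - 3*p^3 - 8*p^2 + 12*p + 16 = (p + 2)*(p^3 - 5*p^2 + 2*p + 8) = (p - 4)*(p + 2)*(p^2 - p - 2) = (p - 4)*(p + 1)*(p + 2)*(p - 2)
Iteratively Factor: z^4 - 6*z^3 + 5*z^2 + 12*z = (z - 3)*(z^3 - 3*z^2 - 4*z) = (z - 4)*(z - 3)*(z^2 + z) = (z - 4)*(z - 3)*(z + 1)*(z)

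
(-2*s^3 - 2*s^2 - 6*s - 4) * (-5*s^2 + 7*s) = 10*s^5 - 4*s^4 + 16*s^3 - 22*s^2 - 28*s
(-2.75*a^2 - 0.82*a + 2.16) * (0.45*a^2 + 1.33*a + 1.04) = -1.2375*a^4 - 4.0265*a^3 - 2.9786*a^2 + 2.02*a + 2.2464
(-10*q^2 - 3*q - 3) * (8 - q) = 10*q^3 - 77*q^2 - 21*q - 24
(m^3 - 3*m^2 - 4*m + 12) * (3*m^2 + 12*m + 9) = 3*m^5 + 3*m^4 - 39*m^3 - 39*m^2 + 108*m + 108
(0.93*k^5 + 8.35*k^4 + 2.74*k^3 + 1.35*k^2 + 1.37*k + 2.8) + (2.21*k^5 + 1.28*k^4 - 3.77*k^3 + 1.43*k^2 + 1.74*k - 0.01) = 3.14*k^5 + 9.63*k^4 - 1.03*k^3 + 2.78*k^2 + 3.11*k + 2.79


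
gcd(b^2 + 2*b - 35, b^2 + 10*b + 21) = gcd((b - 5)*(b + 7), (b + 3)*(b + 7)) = b + 7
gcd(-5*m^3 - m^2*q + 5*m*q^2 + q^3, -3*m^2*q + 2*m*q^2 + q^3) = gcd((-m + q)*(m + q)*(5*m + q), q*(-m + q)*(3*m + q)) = -m + q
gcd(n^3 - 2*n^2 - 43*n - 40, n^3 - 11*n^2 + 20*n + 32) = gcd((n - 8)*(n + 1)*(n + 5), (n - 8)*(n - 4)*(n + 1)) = n^2 - 7*n - 8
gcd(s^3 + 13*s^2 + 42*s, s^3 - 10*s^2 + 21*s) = s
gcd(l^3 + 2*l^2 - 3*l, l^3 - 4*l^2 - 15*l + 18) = l^2 + 2*l - 3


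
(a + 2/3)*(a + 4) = a^2 + 14*a/3 + 8/3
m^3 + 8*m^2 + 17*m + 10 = (m + 1)*(m + 2)*(m + 5)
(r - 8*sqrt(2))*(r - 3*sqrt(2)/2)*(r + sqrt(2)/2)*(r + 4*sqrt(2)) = r^4 - 5*sqrt(2)*r^3 - 115*r^2/2 + 70*sqrt(2)*r + 96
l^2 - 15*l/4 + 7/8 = (l - 7/2)*(l - 1/4)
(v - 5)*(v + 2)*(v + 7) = v^3 + 4*v^2 - 31*v - 70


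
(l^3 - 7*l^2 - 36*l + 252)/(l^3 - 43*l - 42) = (l - 6)/(l + 1)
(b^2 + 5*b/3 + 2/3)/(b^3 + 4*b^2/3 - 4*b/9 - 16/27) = 9*(b + 1)/(9*b^2 + 6*b - 8)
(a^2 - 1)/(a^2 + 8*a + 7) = (a - 1)/(a + 7)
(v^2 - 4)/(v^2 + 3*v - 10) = (v + 2)/(v + 5)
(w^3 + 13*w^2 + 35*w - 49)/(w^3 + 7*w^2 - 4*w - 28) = (w^2 + 6*w - 7)/(w^2 - 4)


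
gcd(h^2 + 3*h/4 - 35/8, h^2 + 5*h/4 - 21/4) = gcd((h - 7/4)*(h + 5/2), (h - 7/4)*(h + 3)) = h - 7/4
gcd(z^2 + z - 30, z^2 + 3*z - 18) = z + 6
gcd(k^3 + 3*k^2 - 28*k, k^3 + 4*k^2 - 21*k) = k^2 + 7*k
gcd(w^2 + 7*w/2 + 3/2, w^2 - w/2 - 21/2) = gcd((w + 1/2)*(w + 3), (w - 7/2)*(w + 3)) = w + 3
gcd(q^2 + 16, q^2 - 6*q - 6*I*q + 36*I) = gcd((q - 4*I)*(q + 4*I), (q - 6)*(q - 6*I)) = 1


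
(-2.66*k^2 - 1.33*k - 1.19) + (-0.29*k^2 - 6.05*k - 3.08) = -2.95*k^2 - 7.38*k - 4.27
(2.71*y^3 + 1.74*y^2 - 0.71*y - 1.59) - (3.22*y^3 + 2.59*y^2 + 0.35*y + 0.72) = -0.51*y^3 - 0.85*y^2 - 1.06*y - 2.31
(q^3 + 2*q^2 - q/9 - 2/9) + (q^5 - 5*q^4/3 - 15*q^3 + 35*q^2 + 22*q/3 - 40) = q^5 - 5*q^4/3 - 14*q^3 + 37*q^2 + 65*q/9 - 362/9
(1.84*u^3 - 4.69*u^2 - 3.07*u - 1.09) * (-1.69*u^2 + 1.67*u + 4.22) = -3.1096*u^5 + 10.9989*u^4 + 5.1208*u^3 - 23.0766*u^2 - 14.7757*u - 4.5998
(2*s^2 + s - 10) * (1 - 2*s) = -4*s^3 + 21*s - 10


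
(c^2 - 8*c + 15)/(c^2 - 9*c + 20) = (c - 3)/(c - 4)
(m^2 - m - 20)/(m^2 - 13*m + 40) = (m + 4)/(m - 8)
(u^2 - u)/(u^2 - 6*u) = (u - 1)/(u - 6)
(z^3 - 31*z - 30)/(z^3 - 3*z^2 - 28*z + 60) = (z + 1)/(z - 2)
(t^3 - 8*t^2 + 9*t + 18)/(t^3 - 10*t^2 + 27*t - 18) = (t + 1)/(t - 1)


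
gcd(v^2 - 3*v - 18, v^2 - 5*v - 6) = v - 6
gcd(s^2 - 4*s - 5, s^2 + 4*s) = 1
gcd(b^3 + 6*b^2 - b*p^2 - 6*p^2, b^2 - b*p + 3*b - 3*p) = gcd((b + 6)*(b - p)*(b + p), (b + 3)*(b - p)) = -b + p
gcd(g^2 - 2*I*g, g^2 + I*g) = g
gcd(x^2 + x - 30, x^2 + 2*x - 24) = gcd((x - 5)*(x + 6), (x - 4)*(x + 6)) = x + 6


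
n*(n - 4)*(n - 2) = n^3 - 6*n^2 + 8*n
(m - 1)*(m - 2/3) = m^2 - 5*m/3 + 2/3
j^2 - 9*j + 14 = (j - 7)*(j - 2)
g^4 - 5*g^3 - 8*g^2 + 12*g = g*(g - 6)*(g - 1)*(g + 2)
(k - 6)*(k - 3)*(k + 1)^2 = k^4 - 7*k^3 + k^2 + 27*k + 18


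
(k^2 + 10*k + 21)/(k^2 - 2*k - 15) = (k + 7)/(k - 5)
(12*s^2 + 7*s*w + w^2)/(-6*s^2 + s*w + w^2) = (-4*s - w)/(2*s - w)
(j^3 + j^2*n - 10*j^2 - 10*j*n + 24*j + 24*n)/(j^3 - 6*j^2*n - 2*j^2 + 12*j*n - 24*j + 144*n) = (j^2 + j*n - 4*j - 4*n)/(j^2 - 6*j*n + 4*j - 24*n)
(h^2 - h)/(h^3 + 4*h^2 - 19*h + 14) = h/(h^2 + 5*h - 14)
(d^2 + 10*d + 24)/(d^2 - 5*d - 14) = (d^2 + 10*d + 24)/(d^2 - 5*d - 14)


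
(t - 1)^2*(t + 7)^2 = t^4 + 12*t^3 + 22*t^2 - 84*t + 49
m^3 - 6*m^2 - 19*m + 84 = (m - 7)*(m - 3)*(m + 4)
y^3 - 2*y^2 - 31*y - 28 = (y - 7)*(y + 1)*(y + 4)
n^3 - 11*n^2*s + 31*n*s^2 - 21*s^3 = (n - 7*s)*(n - 3*s)*(n - s)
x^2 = x^2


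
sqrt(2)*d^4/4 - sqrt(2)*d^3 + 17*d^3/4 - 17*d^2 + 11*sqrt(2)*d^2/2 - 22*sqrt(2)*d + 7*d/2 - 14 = (d/2 + sqrt(2)/2)*(d - 4)*(d + 7*sqrt(2))*(sqrt(2)*d/2 + 1/2)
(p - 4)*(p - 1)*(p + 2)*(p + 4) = p^4 + p^3 - 18*p^2 - 16*p + 32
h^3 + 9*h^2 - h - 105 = (h - 3)*(h + 5)*(h + 7)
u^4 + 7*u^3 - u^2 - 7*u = u*(u - 1)*(u + 1)*(u + 7)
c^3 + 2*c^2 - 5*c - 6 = (c - 2)*(c + 1)*(c + 3)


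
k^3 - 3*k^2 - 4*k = k*(k - 4)*(k + 1)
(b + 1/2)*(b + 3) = b^2 + 7*b/2 + 3/2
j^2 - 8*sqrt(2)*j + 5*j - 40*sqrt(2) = (j + 5)*(j - 8*sqrt(2))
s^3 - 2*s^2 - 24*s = s*(s - 6)*(s + 4)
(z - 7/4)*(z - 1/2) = z^2 - 9*z/4 + 7/8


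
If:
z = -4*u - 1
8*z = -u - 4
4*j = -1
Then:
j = -1/4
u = -4/31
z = -15/31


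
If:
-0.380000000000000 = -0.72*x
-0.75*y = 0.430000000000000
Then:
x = 0.53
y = -0.57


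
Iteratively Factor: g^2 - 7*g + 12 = (g - 4)*(g - 3)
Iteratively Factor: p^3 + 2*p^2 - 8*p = (p)*(p^2 + 2*p - 8) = p*(p + 4)*(p - 2)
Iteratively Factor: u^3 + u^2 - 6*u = (u - 2)*(u^2 + 3*u) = (u - 2)*(u + 3)*(u)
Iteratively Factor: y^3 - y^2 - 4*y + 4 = (y - 2)*(y^2 + y - 2) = (y - 2)*(y - 1)*(y + 2)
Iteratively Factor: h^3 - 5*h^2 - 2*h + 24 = (h - 4)*(h^2 - h - 6) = (h - 4)*(h - 3)*(h + 2)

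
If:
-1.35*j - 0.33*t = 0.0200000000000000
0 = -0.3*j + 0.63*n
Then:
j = -0.244444444444444*t - 0.0148148148148148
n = -0.116402116402116*t - 0.00705467372134039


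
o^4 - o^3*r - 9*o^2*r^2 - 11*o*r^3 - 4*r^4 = (o - 4*r)*(o + r)^3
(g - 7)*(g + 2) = g^2 - 5*g - 14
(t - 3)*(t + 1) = t^2 - 2*t - 3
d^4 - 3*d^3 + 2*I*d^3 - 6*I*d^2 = d^2*(d - 3)*(d + 2*I)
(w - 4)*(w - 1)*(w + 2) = w^3 - 3*w^2 - 6*w + 8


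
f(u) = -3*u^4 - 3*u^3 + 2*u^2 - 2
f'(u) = -12*u^3 - 9*u^2 + 4*u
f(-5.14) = -1635.76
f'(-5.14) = 1371.22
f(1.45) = -20.20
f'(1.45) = -49.71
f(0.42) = -1.96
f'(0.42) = -0.80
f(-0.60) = -1.02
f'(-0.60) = -3.05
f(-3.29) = -225.00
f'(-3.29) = 316.76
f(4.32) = -1251.40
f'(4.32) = -1118.14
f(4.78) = -1850.10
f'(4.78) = -1497.10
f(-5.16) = -1663.35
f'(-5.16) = 1388.39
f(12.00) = -67106.00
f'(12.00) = -21984.00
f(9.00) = -21710.00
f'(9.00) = -9441.00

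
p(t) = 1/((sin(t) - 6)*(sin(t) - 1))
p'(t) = -cos(t)/((sin(t) - 6)*(sin(t) - 1)^2) - cos(t)/((sin(t) - 6)^2*(sin(t) - 1)) = (7 - 2*sin(t))*cos(t)/((sin(t) - 6)^2*(sin(t) - 1)^2)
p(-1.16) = 0.08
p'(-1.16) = 0.02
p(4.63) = 0.07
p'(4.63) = -0.00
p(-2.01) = 0.08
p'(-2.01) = -0.02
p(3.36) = 0.13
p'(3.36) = -0.13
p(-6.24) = 0.18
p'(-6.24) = 0.21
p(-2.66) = 0.11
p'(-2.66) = -0.08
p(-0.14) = 0.14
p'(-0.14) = 0.15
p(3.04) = 0.19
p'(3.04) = -0.24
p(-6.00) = 0.24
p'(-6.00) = 0.36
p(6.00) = 0.12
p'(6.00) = 0.11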